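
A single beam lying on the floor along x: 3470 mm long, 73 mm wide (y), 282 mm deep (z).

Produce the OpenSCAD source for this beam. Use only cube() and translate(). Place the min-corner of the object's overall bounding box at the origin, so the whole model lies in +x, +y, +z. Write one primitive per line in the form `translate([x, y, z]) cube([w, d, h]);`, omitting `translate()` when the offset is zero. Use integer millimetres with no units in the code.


cube([3470, 73, 282]);


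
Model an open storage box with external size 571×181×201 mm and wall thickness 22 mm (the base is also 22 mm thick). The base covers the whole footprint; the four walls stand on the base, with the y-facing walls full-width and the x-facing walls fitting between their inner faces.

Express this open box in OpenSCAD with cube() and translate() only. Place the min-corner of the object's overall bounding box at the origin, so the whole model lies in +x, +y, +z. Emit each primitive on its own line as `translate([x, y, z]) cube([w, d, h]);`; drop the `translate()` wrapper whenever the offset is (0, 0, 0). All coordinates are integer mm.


cube([571, 181, 22]);
translate([0, 0, 22]) cube([571, 22, 179]);
translate([0, 159, 22]) cube([571, 22, 179]);
translate([0, 22, 22]) cube([22, 137, 179]);
translate([549, 22, 22]) cube([22, 137, 179]);


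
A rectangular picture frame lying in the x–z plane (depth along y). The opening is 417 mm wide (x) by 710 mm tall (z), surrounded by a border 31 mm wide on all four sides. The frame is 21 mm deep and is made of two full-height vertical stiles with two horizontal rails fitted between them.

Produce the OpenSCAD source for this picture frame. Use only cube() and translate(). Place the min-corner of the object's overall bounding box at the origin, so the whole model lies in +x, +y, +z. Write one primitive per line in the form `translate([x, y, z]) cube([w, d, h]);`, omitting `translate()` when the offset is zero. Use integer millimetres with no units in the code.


cube([31, 21, 772]);
translate([448, 0, 0]) cube([31, 21, 772]);
translate([31, 0, 0]) cube([417, 21, 31]);
translate([31, 0, 741]) cube([417, 21, 31]);


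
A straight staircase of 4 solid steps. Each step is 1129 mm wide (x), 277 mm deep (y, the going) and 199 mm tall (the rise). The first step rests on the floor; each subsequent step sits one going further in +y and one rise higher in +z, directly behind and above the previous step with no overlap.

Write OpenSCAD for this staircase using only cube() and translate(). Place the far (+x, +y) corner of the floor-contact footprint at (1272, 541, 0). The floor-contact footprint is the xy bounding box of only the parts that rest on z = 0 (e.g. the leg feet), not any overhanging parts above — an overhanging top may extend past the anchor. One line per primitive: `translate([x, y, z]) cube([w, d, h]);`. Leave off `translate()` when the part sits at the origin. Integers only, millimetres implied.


translate([143, 264, 0]) cube([1129, 277, 199]);
translate([143, 541, 199]) cube([1129, 277, 199]);
translate([143, 818, 398]) cube([1129, 277, 199]);
translate([143, 1095, 597]) cube([1129, 277, 199]);


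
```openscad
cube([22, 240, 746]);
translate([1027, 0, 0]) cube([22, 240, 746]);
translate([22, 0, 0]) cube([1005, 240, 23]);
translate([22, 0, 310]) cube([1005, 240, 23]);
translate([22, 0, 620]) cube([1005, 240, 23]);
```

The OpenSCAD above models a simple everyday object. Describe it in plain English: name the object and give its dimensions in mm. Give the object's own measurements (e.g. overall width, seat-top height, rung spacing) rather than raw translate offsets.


An open bookshelf. Two side panels, each 22 mm thick, 240 mm deep and 746 mm tall, stand 1049 mm apart (outside-to-outside). Between them sit 3 shelves, each 23 mm thick and 240 mm deep, spanning the full gap between the sides. The bottom shelf rests on the floor (its underside at z = 0) and the clear gap between one shelf's top and the next shelf's underside is 287 mm.


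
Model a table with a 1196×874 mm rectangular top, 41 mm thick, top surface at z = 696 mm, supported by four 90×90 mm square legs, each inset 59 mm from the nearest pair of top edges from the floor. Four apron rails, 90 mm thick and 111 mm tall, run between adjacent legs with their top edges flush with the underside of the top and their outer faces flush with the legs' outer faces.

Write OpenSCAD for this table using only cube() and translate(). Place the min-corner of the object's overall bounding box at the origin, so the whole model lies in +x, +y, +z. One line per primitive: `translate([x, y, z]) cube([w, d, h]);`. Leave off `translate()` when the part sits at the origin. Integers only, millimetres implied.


translate([0, 0, 655]) cube([1196, 874, 41]);
translate([59, 59, 0]) cube([90, 90, 655]);
translate([1047, 59, 0]) cube([90, 90, 655]);
translate([59, 725, 0]) cube([90, 90, 655]);
translate([1047, 725, 0]) cube([90, 90, 655]);
translate([149, 59, 544]) cube([898, 90, 111]);
translate([149, 725, 544]) cube([898, 90, 111]);
translate([59, 149, 544]) cube([90, 576, 111]);
translate([1047, 149, 544]) cube([90, 576, 111]);


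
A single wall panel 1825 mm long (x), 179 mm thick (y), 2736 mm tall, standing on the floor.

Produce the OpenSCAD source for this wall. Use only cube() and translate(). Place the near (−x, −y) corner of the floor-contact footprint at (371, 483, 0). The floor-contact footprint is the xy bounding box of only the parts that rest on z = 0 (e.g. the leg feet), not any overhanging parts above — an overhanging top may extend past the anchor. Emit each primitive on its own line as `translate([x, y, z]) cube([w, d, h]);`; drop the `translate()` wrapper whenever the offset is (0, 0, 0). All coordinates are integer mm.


translate([371, 483, 0]) cube([1825, 179, 2736]);


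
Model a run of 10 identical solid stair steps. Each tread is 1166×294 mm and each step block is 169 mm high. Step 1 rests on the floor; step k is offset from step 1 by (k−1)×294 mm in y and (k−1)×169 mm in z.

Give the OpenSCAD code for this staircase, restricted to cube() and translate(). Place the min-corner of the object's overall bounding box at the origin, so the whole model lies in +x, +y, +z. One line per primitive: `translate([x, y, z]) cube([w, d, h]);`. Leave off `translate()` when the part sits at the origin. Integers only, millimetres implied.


cube([1166, 294, 169]);
translate([0, 294, 169]) cube([1166, 294, 169]);
translate([0, 588, 338]) cube([1166, 294, 169]);
translate([0, 882, 507]) cube([1166, 294, 169]);
translate([0, 1176, 676]) cube([1166, 294, 169]);
translate([0, 1470, 845]) cube([1166, 294, 169]);
translate([0, 1764, 1014]) cube([1166, 294, 169]);
translate([0, 2058, 1183]) cube([1166, 294, 169]);
translate([0, 2352, 1352]) cube([1166, 294, 169]);
translate([0, 2646, 1521]) cube([1166, 294, 169]);


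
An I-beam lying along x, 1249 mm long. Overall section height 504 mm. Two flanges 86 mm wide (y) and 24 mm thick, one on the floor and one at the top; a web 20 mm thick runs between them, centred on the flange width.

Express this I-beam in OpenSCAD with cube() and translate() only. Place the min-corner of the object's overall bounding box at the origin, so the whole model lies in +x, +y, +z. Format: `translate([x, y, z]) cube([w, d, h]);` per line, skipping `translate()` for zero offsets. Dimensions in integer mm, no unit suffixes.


cube([1249, 86, 24]);
translate([0, 33, 24]) cube([1249, 20, 456]);
translate([0, 0, 480]) cube([1249, 86, 24]);


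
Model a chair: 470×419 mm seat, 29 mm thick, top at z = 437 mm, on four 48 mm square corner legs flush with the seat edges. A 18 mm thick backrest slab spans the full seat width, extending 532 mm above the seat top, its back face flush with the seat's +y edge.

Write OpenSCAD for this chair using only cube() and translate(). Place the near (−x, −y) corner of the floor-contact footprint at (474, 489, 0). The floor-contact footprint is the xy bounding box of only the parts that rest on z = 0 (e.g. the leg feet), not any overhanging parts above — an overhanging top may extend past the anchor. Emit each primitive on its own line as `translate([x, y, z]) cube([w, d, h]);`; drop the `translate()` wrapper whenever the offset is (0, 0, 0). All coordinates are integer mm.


translate([474, 489, 408]) cube([470, 419, 29]);
translate([474, 489, 0]) cube([48, 48, 408]);
translate([896, 489, 0]) cube([48, 48, 408]);
translate([474, 860, 0]) cube([48, 48, 408]);
translate([896, 860, 0]) cube([48, 48, 408]);
translate([474, 890, 437]) cube([470, 18, 532]);


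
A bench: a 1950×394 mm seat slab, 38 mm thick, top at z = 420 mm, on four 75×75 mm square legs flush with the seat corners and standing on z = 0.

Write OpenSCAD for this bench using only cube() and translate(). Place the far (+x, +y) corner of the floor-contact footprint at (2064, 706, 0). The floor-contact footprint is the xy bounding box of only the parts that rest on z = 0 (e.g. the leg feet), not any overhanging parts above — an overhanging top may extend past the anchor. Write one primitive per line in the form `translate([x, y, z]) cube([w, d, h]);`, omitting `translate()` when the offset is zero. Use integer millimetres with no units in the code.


// leg_h = 420 − 38 = 382
translate([114, 312, 382]) cube([1950, 394, 38]);
translate([114, 312, 0]) cube([75, 75, 382]);
translate([114, 631, 0]) cube([75, 75, 382]);
translate([1989, 312, 0]) cube([75, 75, 382]);
translate([1989, 631, 0]) cube([75, 75, 382]);


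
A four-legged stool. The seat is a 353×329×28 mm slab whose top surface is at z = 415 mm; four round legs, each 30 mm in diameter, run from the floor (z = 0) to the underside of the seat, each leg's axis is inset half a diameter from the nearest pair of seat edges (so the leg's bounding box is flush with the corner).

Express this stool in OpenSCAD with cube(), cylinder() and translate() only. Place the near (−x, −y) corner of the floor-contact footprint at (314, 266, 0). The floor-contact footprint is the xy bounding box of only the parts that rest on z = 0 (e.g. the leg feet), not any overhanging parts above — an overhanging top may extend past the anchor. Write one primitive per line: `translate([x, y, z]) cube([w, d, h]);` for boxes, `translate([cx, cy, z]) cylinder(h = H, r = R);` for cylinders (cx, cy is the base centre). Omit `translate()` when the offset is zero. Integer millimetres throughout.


// leg_h = 415 - 28 = 387
translate([314, 266, 387]) cube([353, 329, 28]);
translate([329, 281, 0]) cylinder(h = 387, r = 15);
translate([652, 281, 0]) cylinder(h = 387, r = 15);
translate([329, 580, 0]) cylinder(h = 387, r = 15);
translate([652, 580, 0]) cylinder(h = 387, r = 15);


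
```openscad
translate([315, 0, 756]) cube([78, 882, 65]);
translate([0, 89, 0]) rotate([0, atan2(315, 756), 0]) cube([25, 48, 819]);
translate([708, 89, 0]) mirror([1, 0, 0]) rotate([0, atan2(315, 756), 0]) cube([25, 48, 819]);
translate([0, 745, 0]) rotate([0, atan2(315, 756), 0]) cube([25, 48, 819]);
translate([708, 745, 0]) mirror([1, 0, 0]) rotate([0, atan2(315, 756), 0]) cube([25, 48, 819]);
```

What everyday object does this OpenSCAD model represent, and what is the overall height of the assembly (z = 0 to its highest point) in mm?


A sawhorse. The overall height is 821 mm.

A beam across two mirrored pairs of raked legs — a sawhorse. The beam's underside is at z = 756 (matching the legs' vertical rise in atan2(315, 756)) and the beam is 65 mm tall, so its top is at 756 + 65 = 821 mm. The raked legs top out at the beam's underside, so that is the highest point.


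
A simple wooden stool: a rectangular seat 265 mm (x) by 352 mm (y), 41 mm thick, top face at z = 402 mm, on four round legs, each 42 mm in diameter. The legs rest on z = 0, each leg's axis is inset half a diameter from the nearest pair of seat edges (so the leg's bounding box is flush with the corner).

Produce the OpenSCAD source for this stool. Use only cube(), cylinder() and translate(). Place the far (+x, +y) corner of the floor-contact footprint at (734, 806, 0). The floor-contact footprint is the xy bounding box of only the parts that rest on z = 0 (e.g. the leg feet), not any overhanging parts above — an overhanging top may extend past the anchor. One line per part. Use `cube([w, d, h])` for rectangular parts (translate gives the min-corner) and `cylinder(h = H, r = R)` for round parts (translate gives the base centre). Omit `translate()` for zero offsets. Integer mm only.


translate([469, 454, 361]) cube([265, 352, 41]);
translate([490, 475, 0]) cylinder(h = 361, r = 21);
translate([713, 475, 0]) cylinder(h = 361, r = 21);
translate([490, 785, 0]) cylinder(h = 361, r = 21);
translate([713, 785, 0]) cylinder(h = 361, r = 21);


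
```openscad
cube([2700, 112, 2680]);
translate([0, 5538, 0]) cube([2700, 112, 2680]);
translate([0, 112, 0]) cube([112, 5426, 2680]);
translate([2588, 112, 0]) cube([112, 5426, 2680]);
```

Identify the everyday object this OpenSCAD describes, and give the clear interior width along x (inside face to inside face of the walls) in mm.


A house (or room) frame. The interior width is 2476 mm.

Four 2680 mm walls enclosing a rectangle with no floor or roof — a room or house frame. Outside width is 2700 mm and wall thickness is 112 mm, so the interior width is 2700 − 2 × 112 = 2476 mm.


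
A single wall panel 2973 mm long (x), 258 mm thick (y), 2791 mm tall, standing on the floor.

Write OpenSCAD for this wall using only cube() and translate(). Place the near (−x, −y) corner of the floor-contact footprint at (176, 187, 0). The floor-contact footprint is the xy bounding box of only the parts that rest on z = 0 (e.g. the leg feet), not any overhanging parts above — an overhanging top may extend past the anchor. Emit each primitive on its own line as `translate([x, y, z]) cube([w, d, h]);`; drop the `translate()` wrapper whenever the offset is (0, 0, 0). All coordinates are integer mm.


translate([176, 187, 0]) cube([2973, 258, 2791]);


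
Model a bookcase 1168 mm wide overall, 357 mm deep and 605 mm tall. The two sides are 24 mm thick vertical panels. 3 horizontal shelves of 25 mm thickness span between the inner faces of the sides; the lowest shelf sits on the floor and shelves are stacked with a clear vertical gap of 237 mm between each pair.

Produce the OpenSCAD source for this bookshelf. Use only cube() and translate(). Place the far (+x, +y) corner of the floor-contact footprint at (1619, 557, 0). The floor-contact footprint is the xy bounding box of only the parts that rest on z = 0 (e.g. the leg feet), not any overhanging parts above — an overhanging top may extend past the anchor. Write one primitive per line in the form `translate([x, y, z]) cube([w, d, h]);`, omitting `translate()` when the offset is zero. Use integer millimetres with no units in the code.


translate([451, 200, 0]) cube([24, 357, 605]);
translate([1595, 200, 0]) cube([24, 357, 605]);
translate([475, 200, 0]) cube([1120, 357, 25]);
translate([475, 200, 262]) cube([1120, 357, 25]);
translate([475, 200, 524]) cube([1120, 357, 25]);


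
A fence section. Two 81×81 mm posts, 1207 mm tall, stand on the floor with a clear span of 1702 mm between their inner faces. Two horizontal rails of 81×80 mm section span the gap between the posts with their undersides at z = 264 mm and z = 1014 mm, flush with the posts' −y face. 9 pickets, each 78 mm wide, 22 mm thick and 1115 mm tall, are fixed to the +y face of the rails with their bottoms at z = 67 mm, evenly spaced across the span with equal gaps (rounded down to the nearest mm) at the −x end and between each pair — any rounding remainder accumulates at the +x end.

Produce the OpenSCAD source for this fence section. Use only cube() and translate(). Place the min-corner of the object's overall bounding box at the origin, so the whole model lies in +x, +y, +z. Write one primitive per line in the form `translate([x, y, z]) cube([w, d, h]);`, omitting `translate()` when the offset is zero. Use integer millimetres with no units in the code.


cube([81, 81, 1207]);
translate([1783, 0, 0]) cube([81, 81, 1207]);
translate([81, 0, 264]) cube([1702, 81, 80]);
translate([81, 0, 1014]) cube([1702, 81, 80]);
translate([181, 81, 67]) cube([78, 22, 1115]);
translate([359, 81, 67]) cube([78, 22, 1115]);
translate([537, 81, 67]) cube([78, 22, 1115]);
translate([715, 81, 67]) cube([78, 22, 1115]);
translate([893, 81, 67]) cube([78, 22, 1115]);
translate([1071, 81, 67]) cube([78, 22, 1115]);
translate([1249, 81, 67]) cube([78, 22, 1115]);
translate([1427, 81, 67]) cube([78, 22, 1115]);
translate([1605, 81, 67]) cube([78, 22, 1115]);


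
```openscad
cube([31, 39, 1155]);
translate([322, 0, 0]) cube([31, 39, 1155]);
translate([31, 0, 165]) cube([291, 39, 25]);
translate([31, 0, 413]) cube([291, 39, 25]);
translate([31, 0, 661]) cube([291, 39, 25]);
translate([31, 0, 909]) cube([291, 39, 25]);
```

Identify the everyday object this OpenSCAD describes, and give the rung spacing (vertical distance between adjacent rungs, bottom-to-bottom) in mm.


A ladder. The rung spacing is 248 mm.

Two tall 31×39 posts with 4 short bars between them — a ladder. Adjacent rungs sit at z = 165 and z = 413, so the spacing is 413 − 165 = 248 mm.


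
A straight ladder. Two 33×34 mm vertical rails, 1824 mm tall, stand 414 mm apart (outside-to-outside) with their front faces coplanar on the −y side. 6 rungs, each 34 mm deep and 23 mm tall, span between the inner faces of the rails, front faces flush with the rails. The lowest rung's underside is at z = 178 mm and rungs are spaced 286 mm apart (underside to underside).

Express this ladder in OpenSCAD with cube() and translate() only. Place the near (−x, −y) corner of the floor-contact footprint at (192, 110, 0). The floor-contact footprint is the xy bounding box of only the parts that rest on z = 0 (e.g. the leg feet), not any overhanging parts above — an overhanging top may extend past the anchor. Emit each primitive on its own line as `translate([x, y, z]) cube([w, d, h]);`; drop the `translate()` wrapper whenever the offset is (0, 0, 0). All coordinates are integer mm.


translate([192, 110, 0]) cube([33, 34, 1824]);
translate([573, 110, 0]) cube([33, 34, 1824]);
translate([225, 110, 178]) cube([348, 34, 23]);
translate([225, 110, 464]) cube([348, 34, 23]);
translate([225, 110, 750]) cube([348, 34, 23]);
translate([225, 110, 1036]) cube([348, 34, 23]);
translate([225, 110, 1322]) cube([348, 34, 23]);
translate([225, 110, 1608]) cube([348, 34, 23]);


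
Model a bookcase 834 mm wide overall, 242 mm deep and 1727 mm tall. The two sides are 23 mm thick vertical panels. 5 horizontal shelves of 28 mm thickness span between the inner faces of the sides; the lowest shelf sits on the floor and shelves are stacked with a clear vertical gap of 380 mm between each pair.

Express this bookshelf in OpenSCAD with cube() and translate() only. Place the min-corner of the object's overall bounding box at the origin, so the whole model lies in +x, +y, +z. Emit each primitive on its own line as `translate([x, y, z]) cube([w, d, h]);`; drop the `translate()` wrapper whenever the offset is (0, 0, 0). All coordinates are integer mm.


cube([23, 242, 1727]);
translate([811, 0, 0]) cube([23, 242, 1727]);
translate([23, 0, 0]) cube([788, 242, 28]);
translate([23, 0, 408]) cube([788, 242, 28]);
translate([23, 0, 816]) cube([788, 242, 28]);
translate([23, 0, 1224]) cube([788, 242, 28]);
translate([23, 0, 1632]) cube([788, 242, 28]);


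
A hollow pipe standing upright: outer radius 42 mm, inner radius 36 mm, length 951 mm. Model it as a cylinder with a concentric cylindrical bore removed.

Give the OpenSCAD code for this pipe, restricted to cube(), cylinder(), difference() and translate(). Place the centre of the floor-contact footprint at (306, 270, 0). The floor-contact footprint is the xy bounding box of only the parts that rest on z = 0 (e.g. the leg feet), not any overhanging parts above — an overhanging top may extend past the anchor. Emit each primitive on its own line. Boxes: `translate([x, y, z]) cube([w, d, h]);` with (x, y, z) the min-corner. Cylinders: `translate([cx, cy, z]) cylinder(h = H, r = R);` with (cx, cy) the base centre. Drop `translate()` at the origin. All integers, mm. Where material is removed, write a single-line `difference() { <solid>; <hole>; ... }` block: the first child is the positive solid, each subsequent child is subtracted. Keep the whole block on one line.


difference() { translate([306, 270, 0]) cylinder(h = 951, r = 42); translate([306, 270, 0]) cylinder(h = 951, r = 36); }


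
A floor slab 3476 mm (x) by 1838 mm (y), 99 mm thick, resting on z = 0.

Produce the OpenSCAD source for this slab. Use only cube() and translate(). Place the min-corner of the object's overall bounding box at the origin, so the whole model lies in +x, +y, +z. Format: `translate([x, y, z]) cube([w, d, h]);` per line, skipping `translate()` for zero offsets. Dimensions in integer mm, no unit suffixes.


cube([3476, 1838, 99]);


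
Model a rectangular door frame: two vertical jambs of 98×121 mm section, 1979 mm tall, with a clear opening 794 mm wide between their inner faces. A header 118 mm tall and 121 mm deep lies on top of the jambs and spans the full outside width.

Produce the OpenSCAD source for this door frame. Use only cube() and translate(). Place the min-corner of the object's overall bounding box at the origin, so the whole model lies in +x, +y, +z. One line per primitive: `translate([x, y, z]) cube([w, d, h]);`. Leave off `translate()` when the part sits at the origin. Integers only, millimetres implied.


cube([98, 121, 1979]);
translate([892, 0, 0]) cube([98, 121, 1979]);
translate([0, 0, 1979]) cube([990, 121, 118]);


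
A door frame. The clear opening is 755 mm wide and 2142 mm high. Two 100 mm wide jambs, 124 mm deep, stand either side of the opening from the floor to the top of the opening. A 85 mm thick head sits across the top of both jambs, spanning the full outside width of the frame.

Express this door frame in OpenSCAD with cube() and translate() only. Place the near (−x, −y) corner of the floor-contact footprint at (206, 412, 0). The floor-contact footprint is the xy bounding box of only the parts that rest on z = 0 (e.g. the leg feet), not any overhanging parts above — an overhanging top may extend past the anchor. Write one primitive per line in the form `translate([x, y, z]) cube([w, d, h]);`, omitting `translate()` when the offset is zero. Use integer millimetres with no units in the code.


translate([206, 412, 0]) cube([100, 124, 2142]);
translate([1061, 412, 0]) cube([100, 124, 2142]);
translate([206, 412, 2142]) cube([955, 124, 85]);


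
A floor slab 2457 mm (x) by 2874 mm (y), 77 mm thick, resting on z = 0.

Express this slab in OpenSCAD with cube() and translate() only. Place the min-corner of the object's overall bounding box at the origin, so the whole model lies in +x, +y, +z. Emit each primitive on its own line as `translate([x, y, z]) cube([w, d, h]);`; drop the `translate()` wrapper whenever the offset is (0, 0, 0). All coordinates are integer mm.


cube([2457, 2874, 77]);


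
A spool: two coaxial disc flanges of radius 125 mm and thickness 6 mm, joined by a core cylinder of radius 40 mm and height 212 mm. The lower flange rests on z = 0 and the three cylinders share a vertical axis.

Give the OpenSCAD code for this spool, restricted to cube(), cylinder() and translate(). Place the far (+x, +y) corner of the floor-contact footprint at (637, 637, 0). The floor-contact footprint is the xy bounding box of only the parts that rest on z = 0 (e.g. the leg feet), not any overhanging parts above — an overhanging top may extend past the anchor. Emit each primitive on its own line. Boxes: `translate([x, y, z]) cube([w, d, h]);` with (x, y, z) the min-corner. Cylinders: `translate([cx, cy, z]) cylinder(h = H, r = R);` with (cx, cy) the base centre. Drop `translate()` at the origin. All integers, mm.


translate([512, 512, 0]) cylinder(h = 6, r = 125);
translate([512, 512, 6]) cylinder(h = 212, r = 40);
translate([512, 512, 218]) cylinder(h = 6, r = 125);


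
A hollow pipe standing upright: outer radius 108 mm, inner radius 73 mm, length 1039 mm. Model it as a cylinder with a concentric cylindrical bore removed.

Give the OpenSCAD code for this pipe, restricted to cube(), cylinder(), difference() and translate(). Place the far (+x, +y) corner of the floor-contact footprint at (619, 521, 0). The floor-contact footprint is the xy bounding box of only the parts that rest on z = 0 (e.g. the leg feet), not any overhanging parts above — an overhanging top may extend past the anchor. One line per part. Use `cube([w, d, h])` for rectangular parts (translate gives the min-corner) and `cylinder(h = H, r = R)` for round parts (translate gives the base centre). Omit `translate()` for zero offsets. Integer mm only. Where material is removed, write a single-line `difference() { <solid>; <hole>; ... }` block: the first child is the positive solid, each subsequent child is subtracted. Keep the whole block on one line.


difference() { translate([511, 413, 0]) cylinder(h = 1039, r = 108); translate([511, 413, 0]) cylinder(h = 1039, r = 73); }


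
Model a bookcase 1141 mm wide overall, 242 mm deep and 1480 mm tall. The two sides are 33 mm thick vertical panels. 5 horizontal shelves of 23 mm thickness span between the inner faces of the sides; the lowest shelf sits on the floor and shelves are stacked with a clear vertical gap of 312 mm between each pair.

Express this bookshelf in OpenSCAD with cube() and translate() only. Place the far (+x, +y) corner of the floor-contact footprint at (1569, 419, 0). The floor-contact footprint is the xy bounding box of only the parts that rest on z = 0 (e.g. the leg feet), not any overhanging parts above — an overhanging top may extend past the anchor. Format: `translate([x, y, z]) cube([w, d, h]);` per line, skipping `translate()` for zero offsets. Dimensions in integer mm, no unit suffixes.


translate([428, 177, 0]) cube([33, 242, 1480]);
translate([1536, 177, 0]) cube([33, 242, 1480]);
translate([461, 177, 0]) cube([1075, 242, 23]);
translate([461, 177, 335]) cube([1075, 242, 23]);
translate([461, 177, 670]) cube([1075, 242, 23]);
translate([461, 177, 1005]) cube([1075, 242, 23]);
translate([461, 177, 1340]) cube([1075, 242, 23]);


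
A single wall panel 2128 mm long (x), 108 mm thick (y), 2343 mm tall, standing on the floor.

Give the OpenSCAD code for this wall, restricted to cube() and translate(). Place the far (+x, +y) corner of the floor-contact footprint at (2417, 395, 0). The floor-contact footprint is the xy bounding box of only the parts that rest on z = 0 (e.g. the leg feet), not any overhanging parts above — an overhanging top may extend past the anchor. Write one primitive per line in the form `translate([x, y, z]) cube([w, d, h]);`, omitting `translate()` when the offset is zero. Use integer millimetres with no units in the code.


translate([289, 287, 0]) cube([2128, 108, 2343]);


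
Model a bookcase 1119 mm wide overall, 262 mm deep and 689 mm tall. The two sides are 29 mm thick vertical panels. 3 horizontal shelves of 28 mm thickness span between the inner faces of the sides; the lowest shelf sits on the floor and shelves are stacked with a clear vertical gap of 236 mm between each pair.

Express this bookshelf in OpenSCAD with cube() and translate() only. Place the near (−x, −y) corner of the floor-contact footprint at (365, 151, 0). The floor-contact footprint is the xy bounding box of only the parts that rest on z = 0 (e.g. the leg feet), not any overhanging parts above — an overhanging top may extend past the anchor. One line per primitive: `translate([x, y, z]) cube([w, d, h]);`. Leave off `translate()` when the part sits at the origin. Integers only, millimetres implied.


translate([365, 151, 0]) cube([29, 262, 689]);
translate([1455, 151, 0]) cube([29, 262, 689]);
translate([394, 151, 0]) cube([1061, 262, 28]);
translate([394, 151, 264]) cube([1061, 262, 28]);
translate([394, 151, 528]) cube([1061, 262, 28]);


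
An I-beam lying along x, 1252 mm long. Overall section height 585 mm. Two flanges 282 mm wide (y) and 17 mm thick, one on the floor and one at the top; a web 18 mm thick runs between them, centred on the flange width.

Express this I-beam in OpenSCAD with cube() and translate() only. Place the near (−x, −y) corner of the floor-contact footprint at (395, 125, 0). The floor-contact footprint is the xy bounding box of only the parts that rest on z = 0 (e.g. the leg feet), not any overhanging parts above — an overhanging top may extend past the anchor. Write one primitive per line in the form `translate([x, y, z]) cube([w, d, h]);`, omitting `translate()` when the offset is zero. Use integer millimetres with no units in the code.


translate([395, 125, 0]) cube([1252, 282, 17]);
translate([395, 257, 17]) cube([1252, 18, 551]);
translate([395, 125, 568]) cube([1252, 282, 17]);


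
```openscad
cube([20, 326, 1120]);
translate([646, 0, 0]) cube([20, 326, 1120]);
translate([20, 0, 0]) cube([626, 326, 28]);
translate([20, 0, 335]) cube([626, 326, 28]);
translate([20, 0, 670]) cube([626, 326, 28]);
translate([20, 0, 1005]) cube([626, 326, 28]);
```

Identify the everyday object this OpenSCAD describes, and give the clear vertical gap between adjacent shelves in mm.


A bookshelf. The clear shelf gap is 307 mm.

Two tall side panels with 4 horizontal boards between them — a bookshelf. The first two shelf undersides are at z = 0 and z = 335; with shelf thickness 28, the clear gap is 335 − 0 − 28 = 307 mm.


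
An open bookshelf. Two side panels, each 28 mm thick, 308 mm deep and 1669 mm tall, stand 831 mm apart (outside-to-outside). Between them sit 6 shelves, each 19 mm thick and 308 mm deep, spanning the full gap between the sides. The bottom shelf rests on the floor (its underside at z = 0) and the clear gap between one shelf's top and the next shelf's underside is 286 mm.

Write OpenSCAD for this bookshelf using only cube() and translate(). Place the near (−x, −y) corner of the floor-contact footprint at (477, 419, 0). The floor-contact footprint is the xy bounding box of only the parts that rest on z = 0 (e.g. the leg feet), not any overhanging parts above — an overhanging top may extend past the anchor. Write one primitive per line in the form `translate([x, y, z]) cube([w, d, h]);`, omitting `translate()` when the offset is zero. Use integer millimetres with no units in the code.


translate([477, 419, 0]) cube([28, 308, 1669]);
translate([1280, 419, 0]) cube([28, 308, 1669]);
translate([505, 419, 0]) cube([775, 308, 19]);
translate([505, 419, 305]) cube([775, 308, 19]);
translate([505, 419, 610]) cube([775, 308, 19]);
translate([505, 419, 915]) cube([775, 308, 19]);
translate([505, 419, 1220]) cube([775, 308, 19]);
translate([505, 419, 1525]) cube([775, 308, 19]);


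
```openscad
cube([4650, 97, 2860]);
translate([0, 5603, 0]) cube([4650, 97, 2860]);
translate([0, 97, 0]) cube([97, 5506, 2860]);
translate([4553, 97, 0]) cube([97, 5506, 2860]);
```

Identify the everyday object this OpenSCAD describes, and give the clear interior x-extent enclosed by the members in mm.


A house (or room) frame. The interior width is 4456 mm.

Four 2860 mm walls enclosing a rectangle with no floor or roof — a room or house frame. Outside width is 4650 mm and wall thickness is 97 mm, so the interior width is 4650 − 2 × 97 = 4456 mm.


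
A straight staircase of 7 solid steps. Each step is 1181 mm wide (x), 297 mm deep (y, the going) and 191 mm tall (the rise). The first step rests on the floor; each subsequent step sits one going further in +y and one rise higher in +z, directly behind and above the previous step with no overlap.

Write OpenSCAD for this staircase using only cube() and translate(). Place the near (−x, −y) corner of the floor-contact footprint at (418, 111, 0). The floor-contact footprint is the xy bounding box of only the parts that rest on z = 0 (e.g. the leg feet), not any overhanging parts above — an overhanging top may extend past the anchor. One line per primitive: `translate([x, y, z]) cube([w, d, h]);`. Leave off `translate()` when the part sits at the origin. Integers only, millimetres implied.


translate([418, 111, 0]) cube([1181, 297, 191]);
translate([418, 408, 191]) cube([1181, 297, 191]);
translate([418, 705, 382]) cube([1181, 297, 191]);
translate([418, 1002, 573]) cube([1181, 297, 191]);
translate([418, 1299, 764]) cube([1181, 297, 191]);
translate([418, 1596, 955]) cube([1181, 297, 191]);
translate([418, 1893, 1146]) cube([1181, 297, 191]);


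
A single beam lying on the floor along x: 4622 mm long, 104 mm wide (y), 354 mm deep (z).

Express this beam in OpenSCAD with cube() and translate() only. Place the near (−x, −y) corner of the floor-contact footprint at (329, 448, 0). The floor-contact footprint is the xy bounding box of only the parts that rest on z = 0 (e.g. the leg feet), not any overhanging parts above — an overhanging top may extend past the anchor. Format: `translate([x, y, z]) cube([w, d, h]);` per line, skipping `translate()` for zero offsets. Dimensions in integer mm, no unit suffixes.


translate([329, 448, 0]) cube([4622, 104, 354]);


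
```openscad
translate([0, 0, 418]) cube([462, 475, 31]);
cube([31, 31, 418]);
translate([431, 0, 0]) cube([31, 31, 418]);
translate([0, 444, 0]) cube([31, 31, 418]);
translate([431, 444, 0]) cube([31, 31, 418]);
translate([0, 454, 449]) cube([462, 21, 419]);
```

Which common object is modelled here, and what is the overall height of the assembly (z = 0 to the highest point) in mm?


A chair. The overall height is 868 mm.

A slab on four corner posts with a tall panel at the back — a chair. The seat slab sits at z = 418 with thickness 31, and the 419 mm backrest starts at the seat top, so the overall height is 418 + 31 + 419 = 868 mm.


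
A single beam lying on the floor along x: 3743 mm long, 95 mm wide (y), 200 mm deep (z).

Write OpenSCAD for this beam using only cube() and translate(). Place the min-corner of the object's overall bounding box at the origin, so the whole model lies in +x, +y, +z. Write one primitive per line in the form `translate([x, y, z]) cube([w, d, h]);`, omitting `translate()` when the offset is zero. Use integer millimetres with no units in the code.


cube([3743, 95, 200]);


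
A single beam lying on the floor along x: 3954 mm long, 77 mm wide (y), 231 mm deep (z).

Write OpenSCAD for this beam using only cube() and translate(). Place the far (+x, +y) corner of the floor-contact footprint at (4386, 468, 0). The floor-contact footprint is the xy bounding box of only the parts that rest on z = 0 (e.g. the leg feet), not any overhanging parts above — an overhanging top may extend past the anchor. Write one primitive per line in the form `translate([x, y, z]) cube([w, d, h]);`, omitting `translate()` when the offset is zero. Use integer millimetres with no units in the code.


translate([432, 391, 0]) cube([3954, 77, 231]);


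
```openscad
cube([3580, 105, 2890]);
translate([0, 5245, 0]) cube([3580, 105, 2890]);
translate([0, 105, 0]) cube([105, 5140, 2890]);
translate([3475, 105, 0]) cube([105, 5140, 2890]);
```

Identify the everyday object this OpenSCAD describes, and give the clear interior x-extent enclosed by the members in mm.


A house (or room) frame. The interior width is 3370 mm.

Four 2890 mm walls enclosing a rectangle with no floor or roof — a room or house frame. Outside width is 3580 mm and wall thickness is 105 mm, so the interior width is 3580 − 2 × 105 = 3370 mm.


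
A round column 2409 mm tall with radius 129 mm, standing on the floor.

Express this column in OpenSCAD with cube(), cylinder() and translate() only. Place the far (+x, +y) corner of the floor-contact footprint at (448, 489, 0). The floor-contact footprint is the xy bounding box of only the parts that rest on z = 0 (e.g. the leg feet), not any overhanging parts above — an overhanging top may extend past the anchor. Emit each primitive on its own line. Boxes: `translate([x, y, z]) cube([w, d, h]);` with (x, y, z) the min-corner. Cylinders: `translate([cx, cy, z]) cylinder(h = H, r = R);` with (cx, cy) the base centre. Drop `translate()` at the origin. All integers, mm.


translate([319, 360, 0]) cylinder(h = 2409, r = 129);


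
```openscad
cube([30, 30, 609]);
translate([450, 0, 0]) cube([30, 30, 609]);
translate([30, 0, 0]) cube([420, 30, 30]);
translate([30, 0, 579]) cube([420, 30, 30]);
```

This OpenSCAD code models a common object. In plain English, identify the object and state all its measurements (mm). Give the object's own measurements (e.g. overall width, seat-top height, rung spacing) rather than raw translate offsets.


A rectangular picture frame lying in the x–z plane (depth along y). The opening is 420 mm wide (x) by 549 mm tall (z), surrounded by a border 30 mm wide on all four sides. The frame is 30 mm deep and is made of two full-height vertical stiles with two horizontal rails fitted between them.


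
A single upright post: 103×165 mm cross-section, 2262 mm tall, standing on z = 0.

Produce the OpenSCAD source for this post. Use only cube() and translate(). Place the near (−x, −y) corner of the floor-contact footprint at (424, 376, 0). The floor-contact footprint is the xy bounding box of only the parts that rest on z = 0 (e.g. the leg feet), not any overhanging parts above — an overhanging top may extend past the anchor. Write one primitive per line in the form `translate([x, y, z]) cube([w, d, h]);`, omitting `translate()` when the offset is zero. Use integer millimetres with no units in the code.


translate([424, 376, 0]) cube([103, 165, 2262]);


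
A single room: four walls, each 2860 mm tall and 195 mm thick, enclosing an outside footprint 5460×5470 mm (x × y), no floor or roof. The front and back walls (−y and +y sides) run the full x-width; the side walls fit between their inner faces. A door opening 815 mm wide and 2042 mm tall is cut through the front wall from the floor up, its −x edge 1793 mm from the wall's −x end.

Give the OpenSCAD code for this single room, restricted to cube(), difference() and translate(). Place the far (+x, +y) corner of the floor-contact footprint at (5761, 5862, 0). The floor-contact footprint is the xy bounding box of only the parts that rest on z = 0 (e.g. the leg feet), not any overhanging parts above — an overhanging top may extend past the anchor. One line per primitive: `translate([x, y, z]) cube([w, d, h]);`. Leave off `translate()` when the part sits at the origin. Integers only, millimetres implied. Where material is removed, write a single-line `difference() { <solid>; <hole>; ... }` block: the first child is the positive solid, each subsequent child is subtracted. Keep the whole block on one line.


difference() { translate([301, 392, 0]) cube([5460, 195, 2860]); translate([2094, 392, 0]) cube([815, 195, 2042]); }
translate([301, 5667, 0]) cube([5460, 195, 2860]);
translate([301, 587, 0]) cube([195, 5080, 2860]);
translate([5566, 587, 0]) cube([195, 5080, 2860]);


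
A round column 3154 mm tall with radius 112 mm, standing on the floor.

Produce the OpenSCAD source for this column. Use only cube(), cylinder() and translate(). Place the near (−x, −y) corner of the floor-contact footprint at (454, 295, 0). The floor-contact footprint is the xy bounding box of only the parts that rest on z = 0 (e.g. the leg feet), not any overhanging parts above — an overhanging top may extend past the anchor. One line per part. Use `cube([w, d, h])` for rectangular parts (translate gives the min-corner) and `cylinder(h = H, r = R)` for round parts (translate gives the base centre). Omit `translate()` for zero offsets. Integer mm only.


translate([566, 407, 0]) cylinder(h = 3154, r = 112);


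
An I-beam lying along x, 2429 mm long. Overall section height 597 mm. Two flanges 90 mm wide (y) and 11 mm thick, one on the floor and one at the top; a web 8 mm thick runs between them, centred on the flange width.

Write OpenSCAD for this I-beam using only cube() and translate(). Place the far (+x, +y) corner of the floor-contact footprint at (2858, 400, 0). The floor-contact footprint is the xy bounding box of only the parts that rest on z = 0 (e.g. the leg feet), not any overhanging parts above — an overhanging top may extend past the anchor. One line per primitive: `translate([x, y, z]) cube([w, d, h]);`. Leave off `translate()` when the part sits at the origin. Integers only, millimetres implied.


translate([429, 310, 0]) cube([2429, 90, 11]);
translate([429, 351, 11]) cube([2429, 8, 575]);
translate([429, 310, 586]) cube([2429, 90, 11]);
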